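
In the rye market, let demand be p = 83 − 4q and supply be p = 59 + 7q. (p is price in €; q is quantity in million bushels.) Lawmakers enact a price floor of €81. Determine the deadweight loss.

€15.56 million

Competitive equilibrium: 83 − 4q = 59 + 7q → q* = 2.1818, p* = 74.2727.
At the floor p = 81, quantity demanded = (83 − 81)/4 = 0.5.
Sellers' marginal cost at q' = 0.5: 59 + 7·0.5 = 62.5.
Δq = 2.1818 − 0.5 = 1.6818; wedge = 81 − 62.5 = 18.5.
DWL = ½ × 1.6818 × 18.5 = €15.56 million.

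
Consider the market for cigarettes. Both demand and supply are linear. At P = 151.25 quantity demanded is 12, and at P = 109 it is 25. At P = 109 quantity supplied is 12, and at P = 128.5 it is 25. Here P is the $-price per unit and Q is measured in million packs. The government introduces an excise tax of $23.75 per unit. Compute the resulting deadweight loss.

Demand slope = (109 − 151.25)/(25 − 12) = −3.25, so P = 190.25 − 3.25Q.
Supply slope = (128.5 − 109)/(25 − 12) = 1.5, so P = 91 + 1.5Q.
Competitive equilibrium: 190.25 − 3.25Q = 91 + 1.5Q → Q* = 20.8947, P* = 122.3421.
With the tax, the buyer price exceeds the seller price by 23.75: (190.25 − 3.25Q) − (91 + 1.5Q) = 23.75 → Q' = 15.8947.
ΔQ = 20.8947 − 15.8947 = 5; the wedge equals the tax, 23.75.
The triangle = ½ × 5 × 23.75 = $59.375 million.

$59.375 million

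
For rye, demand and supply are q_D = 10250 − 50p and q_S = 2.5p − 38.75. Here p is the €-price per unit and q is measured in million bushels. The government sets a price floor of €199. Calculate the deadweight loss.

€4800.30 million

In inverse form: demand p = 205 − 0.02q, supply p = 15.5 + 0.4q.
Competitive equilibrium: 205 − 0.02q = 15.5 + 0.4q → q* = 451.1905, p* = 195.9762.
At the floor p = 199, quantity demanded = (205 − 199)/0.02 = 300.
Sellers' marginal cost at q' = 300: 15.5 + 0.4·300 = 135.5.
Δq = 451.1905 − 300 = 151.1905; wedge = 199 − 135.5 = 63.5.
The triangle = ½ × 151.1905 × 63.5 = €4800.30 million.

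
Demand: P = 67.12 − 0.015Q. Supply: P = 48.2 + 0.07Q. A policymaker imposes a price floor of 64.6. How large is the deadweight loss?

126.64

Competitive equilibrium: 67.12 − 0.015Q = 48.2 + 0.07Q → Q* = 222.5882, P* = 63.7812.
At the floor P = 64.6, quantity demanded = (67.12 − 64.6)/0.015 = 168.
Sellers' marginal cost at Q' = 168: 48.2 + 0.07·168 = 59.96.
ΔQ = 222.5882 − 168 = 54.5882; wedge = 64.6 − 59.96 = 4.64.
The triangle = ½ × 54.5882 × 4.64 = 126.64.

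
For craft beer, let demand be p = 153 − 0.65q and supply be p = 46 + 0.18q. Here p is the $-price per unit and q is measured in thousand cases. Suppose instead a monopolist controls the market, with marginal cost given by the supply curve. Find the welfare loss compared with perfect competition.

$1330.34 thousand

Competitive equilibrium: 153 − 0.65q = 46 + 0.18q → q* = 128.9157, p* = 69.2048.
Marginal revenue: MR = 153 − 1.3q. Set MR = MC: 153 − 1.3q = 46 + 0.18q → q_m = 72.2973.
Price p_m = 153 − 0.65·72.2973 = 106.0068; MC(q_m) = 46 + 0.18·72.2973 = 59.0135.
Competitive q* = 128.9157, so Δq = 56.6184; wedge = 106.0068 − 59.0135 = 46.9933.
Welfare loss = ½ × 56.6184 × 46.9933 = $1330.34 thousand.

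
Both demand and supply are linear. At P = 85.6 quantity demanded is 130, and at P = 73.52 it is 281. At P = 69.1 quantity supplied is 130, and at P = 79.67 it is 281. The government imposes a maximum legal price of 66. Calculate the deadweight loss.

Demand slope = (73.52 − 85.6)/(281 − 130) = −0.08, so P = 96 − 0.08Q.
Supply slope = (79.67 − 69.1)/(281 − 130) = 0.07, so P = 60 + 0.07Q.
Competitive equilibrium: 96 − 0.08Q = 60 + 0.07Q → Q* = 240, P* = 76.8.
At the ceiling P = 66, quantity supplied = (66 − 60)/0.07 = 85.7143.
Willingness to pay at Q' = 85.7143: 96 − 0.08·85.7143 = 89.1429.
ΔQ = 240 − 85.7143 = 154.2857; wedge = 89.1429 − 66 = 23.1429.
Deadweight loss = ½ × 154.2857 × 23.1429 = 1785.31.

1785.31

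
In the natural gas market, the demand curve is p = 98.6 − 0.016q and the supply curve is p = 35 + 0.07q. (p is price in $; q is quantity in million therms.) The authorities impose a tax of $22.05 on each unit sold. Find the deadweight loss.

$2826.76 million

Competitive equilibrium: 98.6 − 0.016q = 35 + 0.07q → q* = 739.5349, p* = 86.7674.
With the tax, the buyer price exceeds the seller price by 22.05: (98.6 − 0.016q) − (35 + 0.07q) = 22.05 → q' = 483.1395.
Δq = 739.5349 − 483.1395 = 256.3954; the wedge equals the tax, 22.05.
DWL = ½ × 256.3954 × 22.05 = $2826.76 million.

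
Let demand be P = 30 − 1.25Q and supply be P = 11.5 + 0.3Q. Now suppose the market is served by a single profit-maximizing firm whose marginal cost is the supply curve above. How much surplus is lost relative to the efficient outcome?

22

Competitive equilibrium: 30 − 1.25Q = 11.5 + 0.3Q → Q* = 11.9355, P* = 15.0806.
Marginal revenue: MR = 30 − 2.5Q. Set MR = MC: 30 − 2.5Q = 11.5 + 0.3Q → Q_m = 6.6071.
Price P_m = 30 − 1.25·6.6071 = 21.7411; MC(Q_m) = 11.5 + 0.3·6.6071 = 13.4821.
Competitive Q* = 11.9355, so ΔQ = 5.3284; wedge = 21.7411 − 13.4821 = 8.259.
DWL = ½ × 5.3284 × 8.259 = 22.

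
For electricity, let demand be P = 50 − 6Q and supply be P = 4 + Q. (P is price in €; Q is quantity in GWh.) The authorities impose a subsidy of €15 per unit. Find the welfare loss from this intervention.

€16.07

Competitive equilibrium: 50 − 6Q = 4 + Q → Q* = 6.5714, P* = 10.5714.
The subsidy lowers effective supply by 15: P = Q − 11.
New quantity: 50 − 6Q = Q − 11 → Q' = 8.7143.
Overproduction ΔQ = 8.7143 − 6.5714 = 2.1429; wedge = subsidy = 15.
The triangle = ½ × 2.1429 × 15 = €16.07.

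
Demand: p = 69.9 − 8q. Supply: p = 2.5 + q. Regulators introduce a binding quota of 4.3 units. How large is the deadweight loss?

Competitive equilibrium: 69.9 − 8q = 2.5 + q → q* = 7.4889, p* = 9.9889.
At q = 4.3: demand price = 69.9 − 8·4.3 = 35.5; supply price = 2.5 + 1·4.3 = 6.8.
Δq = 7.4889 − 4.3 = 3.1889; wedge = 35.5 − 6.8 = 28.7.
DWL = ½ × 3.1889 × 28.7 = 45.76.

45.76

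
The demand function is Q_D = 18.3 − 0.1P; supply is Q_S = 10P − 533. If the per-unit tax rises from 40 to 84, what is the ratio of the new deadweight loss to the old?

In inverse form: demand P = 183 − 10Q, supply P = 53.3 + 0.1Q.
Competitive equilibrium: 183 − 10Q = 53.3 + 0.1Q → Q* = 12.8416, P* = 54.5842.
For a per-unit tax t: ΔQ = t/10.1, so DWL = ½·t·(t/10.1) = t²/20.2.
At t = 40: DWL = 79.208. At t = 84: DWL = 349.307.
Ratio = (84/40)² = 4.41.

4.41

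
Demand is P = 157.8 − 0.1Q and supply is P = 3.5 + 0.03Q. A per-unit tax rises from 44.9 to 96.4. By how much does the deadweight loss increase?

27988.27

Competitive equilibrium: 157.8 − 0.1Q = 3.5 + 0.03Q → Q* = 1186.9231, P* = 39.1077.
For a per-unit tax t: ΔQ = t/0.13, so DWL = ½·t·(t/0.13) = t²/0.26.
At t = 44.9: DWL = 7753.885. At t = 96.4: DWL = 35742.154.
Increase = 35742.154 − 7753.885 = 27988.27.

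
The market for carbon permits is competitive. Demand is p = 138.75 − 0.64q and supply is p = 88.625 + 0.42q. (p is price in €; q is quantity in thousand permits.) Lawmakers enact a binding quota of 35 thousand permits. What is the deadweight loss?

€80.02 thousand

Competitive equilibrium: 138.75 − 0.64q = 88.625 + 0.42q → q* = 47.2877, p* = 108.4858.
At q = 35: demand price = 138.75 − 0.64·35 = 116.35; supply price = 88.625 + 0.42·35 = 103.325.
Δq = 47.2877 − 35 = 12.2877; wedge = 116.35 − 103.325 = 13.025.
Welfare loss = ½ × 12.2877 × 13.025 = €80.02 thousand.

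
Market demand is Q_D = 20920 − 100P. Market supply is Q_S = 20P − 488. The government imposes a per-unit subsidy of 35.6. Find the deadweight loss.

In inverse form: demand P = 209.2 − 0.01Q, supply P = 24.4 + 0.05Q.
Competitive equilibrium: 209.2 − 0.01Q = 24.4 + 0.05Q → Q* = 3080, P* = 178.4.
The subsidy lowers effective supply by 35.6: P = 0.05Q − 11.2.
New quantity: 209.2 − 0.01Q = 0.05Q − 11.2 → Q' = 3673.3333.
Overproduction ΔQ = 3673.3333 − 3080 = 593.3333; wedge = subsidy = 35.6.
The triangle = ½ × 593.3333 × 35.6 = 10561.33.

10561.33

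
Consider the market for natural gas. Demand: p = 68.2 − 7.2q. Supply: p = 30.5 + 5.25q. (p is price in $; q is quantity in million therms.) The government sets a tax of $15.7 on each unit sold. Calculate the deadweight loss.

$9.90 million

Competitive equilibrium: 68.2 − 7.2q = 30.5 + 5.25q → q* = 3.0281, p* = 46.3976.
With the tax, the buyer price exceeds the seller price by 15.7: (68.2 − 7.2q) − (30.5 + 5.25q) = 15.7 → q' = 1.7671.
Δq = 3.0281 − 1.7671 = 1.261; the wedge equals the tax, 15.7.
DWL = ½ × 1.261 × 15.7 = $9.90 million.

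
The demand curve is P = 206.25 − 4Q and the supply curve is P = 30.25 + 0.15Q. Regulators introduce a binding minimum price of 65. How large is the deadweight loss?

Competitive equilibrium: 206.25 − 4Q = 30.25 + 0.15Q → Q* = 42.4096, P* = 36.6114.
At the floor P = 65, quantity demanded = (206.25 − 65)/4 = 35.3125.
Sellers' marginal cost at Q' = 35.3125: 30.25 + 0.15·35.3125 = 35.5469.
ΔQ = 42.4096 − 35.3125 = 7.0971; wedge = 65 − 35.5469 = 29.4531.
The triangle = ½ × 7.0971 × 29.4531 = 104.52.

104.52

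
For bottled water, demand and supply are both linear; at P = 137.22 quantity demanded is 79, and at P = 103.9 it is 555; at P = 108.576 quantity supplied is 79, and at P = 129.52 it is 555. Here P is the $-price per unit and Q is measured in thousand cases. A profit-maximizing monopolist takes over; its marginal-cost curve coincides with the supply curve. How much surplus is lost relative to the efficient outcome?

Demand slope = (103.9 − 137.22)/(555 − 79) = −0.07, so P = 142.75 − 0.07Q.
Supply slope = (129.52 − 108.576)/(555 − 79) = 0.044, so P = 105.1 + 0.044Q.
Competitive equilibrium: 142.75 − 0.07Q = 105.1 + 0.044Q → Q* = 330.2632, P* = 119.6316.
Marginal revenue: MR = 142.75 − 0.14Q. Set MR = MC: 142.75 − 0.14Q = 105.1 + 0.044Q → Q_m = 204.6196.
Price P_m = 142.75 − 0.07·204.6196 = 128.4266; MC(Q_m) = 105.1 + 0.044·204.6196 = 114.1033.
Competitive Q* = 330.2632, so ΔQ = 125.6436; wedge = 128.4266 − 114.1033 = 14.3233.
The triangle = ½ × 125.6436 × 14.3233 = $899.82 thousand.

$899.82 thousand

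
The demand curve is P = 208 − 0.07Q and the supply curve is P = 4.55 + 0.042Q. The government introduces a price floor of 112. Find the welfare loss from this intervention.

Competitive equilibrium: 208 − 0.07Q = 4.55 + 0.042Q → Q* = 1816.5179, P* = 80.8438.
At the floor P = 112, quantity demanded = (208 − 112)/0.07 = 1371.4286.
Sellers' marginal cost at Q' = 1371.4286: 4.55 + 0.042·1371.4286 = 62.15.
ΔQ = 1816.5179 − 1371.4286 = 445.0893; wedge = 112 − 62.15 = 49.85.
DWL = ½ × 445.0893 × 49.85 = 11093.85.

11093.85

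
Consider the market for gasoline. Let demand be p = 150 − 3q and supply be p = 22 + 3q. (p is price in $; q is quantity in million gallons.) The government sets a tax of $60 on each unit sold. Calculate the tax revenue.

Competitive equilibrium: 150 − 3q = 22 + 3q → q* = 21.3333, p* = 86.
With the tax, the buyer price exceeds the seller price by 60: (150 − 3q) − (22 + 3q) = 60 → q' = 11.3333.
Tax revenue = 60 × 11.3333 = $680 million.

$680 million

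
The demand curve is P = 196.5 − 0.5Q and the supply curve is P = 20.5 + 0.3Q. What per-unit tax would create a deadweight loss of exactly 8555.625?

Competitive equilibrium: 196.5 − 0.5Q = 20.5 + 0.3Q → Q* = 220, P* = 86.5.
A tax t gives ΔQ = t/0.8 and wedge t, so DWL = t²/1.6.
t²/1.6 = 8555.625 → t² = 13689 → t = 117.

117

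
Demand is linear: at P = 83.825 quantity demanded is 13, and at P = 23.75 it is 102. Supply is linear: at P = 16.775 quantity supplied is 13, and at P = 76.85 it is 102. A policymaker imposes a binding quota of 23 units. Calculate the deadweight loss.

1062.075

Demand slope = (23.75 − 83.825)/(102 − 13) = −0.675, so P = 92.6 − 0.675Q.
Supply slope = (76.85 − 16.775)/(102 − 13) = 0.675, so P = 8 + 0.675Q.
Competitive equilibrium: 92.6 − 0.675Q = 8 + 0.675Q → Q* = 62.66667, P* = 50.3.
At Q = 23: demand price = 92.6 − 0.675·23 = 77.075; supply price = 8 + 0.675·23 = 23.525.
ΔQ = 62.66667 − 23 = 39.66667; wedge = 77.075 − 23.525 = 53.55.
The triangle = ½ × 39.66667 × 53.55 = 1062.075.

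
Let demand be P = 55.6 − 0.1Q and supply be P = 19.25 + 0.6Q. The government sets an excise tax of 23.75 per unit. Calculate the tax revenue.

Competitive equilibrium: 55.6 − 0.1Q = 19.25 + 0.6Q → Q* = 51.9286, P* = 50.4071.
With the tax, the buyer price exceeds the seller price by 23.75: (55.6 − 0.1Q) − (19.25 + 0.6Q) = 23.75 → Q' = 18.
Tax revenue = 23.75 × 18 = 427.50.

427.50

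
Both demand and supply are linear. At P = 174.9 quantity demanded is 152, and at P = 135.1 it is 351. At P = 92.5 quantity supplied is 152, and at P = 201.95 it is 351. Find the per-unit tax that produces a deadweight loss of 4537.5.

Demand slope = (135.1 − 174.9)/(351 − 152) = −0.2, so P = 205.3 − 0.2Q.
Supply slope = (201.95 − 92.5)/(351 − 152) = 0.55, so P = 8.9 + 0.55Q.
Competitive equilibrium: 205.3 − 0.2Q = 8.9 + 0.55Q → Q* = 261.8667, P* = 152.9267.
A tax t gives ΔQ = t/0.75 and wedge t, so DWL = t²/1.5.
t²/1.5 = 4537.5 → t² = 6806.25 → t = 82.5.

82.5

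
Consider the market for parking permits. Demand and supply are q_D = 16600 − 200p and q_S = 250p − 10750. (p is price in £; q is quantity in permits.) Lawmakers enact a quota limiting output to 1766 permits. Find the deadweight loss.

In inverse form: demand p = 83 − 0.005q, supply p = 43 + 0.004q.
Competitive equilibrium: 83 − 0.005q = 43 + 0.004q → q* = 4444.4444, p* = 60.7778.
At q = 1766: demand price = 83 − 0.005·1766 = 74.17; supply price = 43 + 0.004·1766 = 50.064.
Δq = 4444.4444 − 1766 = 2678.4444; wedge = 74.17 − 50.064 = 24.106.
DWL = ½ × 2678.4444 × 24.106 = £32283.29.

£32283.29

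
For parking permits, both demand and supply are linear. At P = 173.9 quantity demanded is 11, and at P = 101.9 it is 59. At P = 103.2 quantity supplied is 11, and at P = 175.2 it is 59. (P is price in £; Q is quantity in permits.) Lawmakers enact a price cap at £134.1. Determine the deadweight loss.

Demand slope = (101.9 − 173.9)/(59 − 11) = −1.5, so P = 190.4 − 1.5Q.
Supply slope = (175.2 − 103.2)/(59 − 11) = 1.5, so P = 86.7 + 1.5Q.
Competitive equilibrium: 190.4 − 1.5Q = 86.7 + 1.5Q → Q* = 34.5667, P* = 138.55.
At the ceiling P = 134.1, quantity supplied = (134.1 − 86.7)/1.5 = 31.6.
Willingness to pay at Q' = 31.6: 190.4 − 1.5·31.6 = 143.
ΔQ = 34.5667 − 31.6 = 2.9667; wedge = 143 − 134.1 = 8.9.
DWL = ½ × 2.9667 × 8.9 = £13.20.

£13.20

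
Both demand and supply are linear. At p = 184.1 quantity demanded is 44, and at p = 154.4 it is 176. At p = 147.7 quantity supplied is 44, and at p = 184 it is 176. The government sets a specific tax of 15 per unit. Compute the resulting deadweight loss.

225

Demand slope = (154.4 − 184.1)/(176 − 44) = −0.225, so p = 194 − 0.225q.
Supply slope = (184 − 147.7)/(176 − 44) = 0.275, so p = 135.6 + 0.275q.
Competitive equilibrium: 194 − 0.225q = 135.6 + 0.275q → q* = 116.8, p* = 167.72.
With the tax, the buyer price exceeds the seller price by 15: (194 − 0.225q) − (135.6 + 0.275q) = 15 → q' = 86.8.
Δq = 116.8 − 86.8 = 30; the wedge equals the tax, 15.
DWL = ½ × 30 × 15 = 225.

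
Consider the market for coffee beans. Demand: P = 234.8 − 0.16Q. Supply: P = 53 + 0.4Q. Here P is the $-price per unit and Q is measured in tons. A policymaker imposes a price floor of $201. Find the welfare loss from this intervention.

$3600.22

Competitive equilibrium: 234.8 − 0.16Q = 53 + 0.4Q → Q* = 324.6429, P* = 182.8571.
At the floor P = 201, quantity demanded = (234.8 − 201)/0.16 = 211.25.
Sellers' marginal cost at Q' = 211.25: 53 + 0.4·211.25 = 137.5.
ΔQ = 324.6429 − 211.25 = 113.3929; wedge = 201 − 137.5 = 63.5.
Welfare loss = ½ × 113.3929 × 63.5 = $3600.22.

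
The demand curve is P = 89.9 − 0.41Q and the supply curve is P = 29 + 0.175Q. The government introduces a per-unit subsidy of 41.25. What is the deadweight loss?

Competitive equilibrium: 89.9 − 0.41Q = 29 + 0.175Q → Q* = 104.1026, P* = 47.2179.
The subsidy lowers effective supply by 41.25: P = 0.175Q − 12.25.
New quantity: 89.9 − 0.41Q = 0.175Q − 12.25 → Q' = 174.6154.
Overproduction ΔQ = 174.6154 − 104.1026 = 70.5128; wedge = subsidy = 41.25.
The triangle = ½ × 70.5128 × 41.25 = 1454.33.

1454.33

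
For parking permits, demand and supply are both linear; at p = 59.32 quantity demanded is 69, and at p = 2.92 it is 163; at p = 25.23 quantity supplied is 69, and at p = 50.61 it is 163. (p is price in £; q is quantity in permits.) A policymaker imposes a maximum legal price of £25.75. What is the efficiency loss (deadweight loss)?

£603.85

Demand slope = (2.92 − 59.32)/(163 − 69) = −0.6, so p = 100.72 − 0.6q.
Supply slope = (50.61 − 25.23)/(163 − 69) = 0.27, so p = 6.6 + 0.27q.
Competitive equilibrium: 100.72 − 0.6q = 6.6 + 0.27q → q* = 108.1839, p* = 35.8097.
At the ceiling p = 25.75, quantity supplied = (25.75 − 6.6)/0.27 = 70.9259.
Willingness to pay at q' = 70.9259: 100.72 − 0.6·70.9259 = 58.1645.
Δq = 108.1839 − 70.9259 = 37.258; wedge = 58.1645 − 25.75 = 32.4145.
The triangle = ½ × 37.258 × 32.4145 = £603.85.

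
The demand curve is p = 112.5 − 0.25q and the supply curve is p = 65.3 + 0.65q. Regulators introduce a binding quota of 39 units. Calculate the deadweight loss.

Competitive equilibrium: 112.5 − 0.25q = 65.3 + 0.65q → q* = 52.4444, p* = 99.3889.
At q = 39: demand price = 112.5 − 0.25·39 = 102.75; supply price = 65.3 + 0.65·39 = 90.65.
Δq = 52.4444 − 39 = 13.4444; wedge = 102.75 − 90.65 = 12.1.
The triangle = ½ × 13.4444 × 12.1 = 81.34.

81.34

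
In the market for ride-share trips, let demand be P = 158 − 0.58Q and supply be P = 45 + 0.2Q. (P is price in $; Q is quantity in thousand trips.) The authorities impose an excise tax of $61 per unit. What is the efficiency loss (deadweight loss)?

$2385.26 thousand

Competitive equilibrium: 158 − 0.58Q = 45 + 0.2Q → Q* = 144.8718, P* = 73.9744.
With the tax, the buyer price exceeds the seller price by 61: (158 − 0.58Q) − (45 + 0.2Q) = 61 → Q' = 66.6667.
ΔQ = 144.8718 − 66.6667 = 78.2051; the wedge equals the tax, 61.
The triangle = ½ × 78.2051 × 61 = $2385.26 thousand.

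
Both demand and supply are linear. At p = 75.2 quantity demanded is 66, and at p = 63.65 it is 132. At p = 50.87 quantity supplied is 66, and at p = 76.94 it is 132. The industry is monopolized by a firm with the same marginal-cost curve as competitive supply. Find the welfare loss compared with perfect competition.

Demand slope = (63.65 − 75.2)/(132 − 66) = −0.175, so p = 86.75 − 0.175q.
Supply slope = (76.94 − 50.87)/(132 − 66) = 0.395, so p = 24.8 + 0.395q.
Competitive equilibrium: 86.75 − 0.175q = 24.8 + 0.395q → q* = 108.68421, p* = 67.73026.
Marginal revenue: MR = 86.75 − 0.35q. Set MR = MC: 86.75 − 0.35q = 24.8 + 0.395q → q_m = 83.15436.
Price p_m = 86.75 − 0.175·83.15436 = 72.19799; MC(q_m) = 24.8 + 0.395·83.15436 = 57.64597.
Competitive q* = 108.68421, so Δq = 25.52985; wedge = 72.19799 − 57.64597 = 14.55202.
Welfare loss = ½ × 25.52985 × 14.55202 = 185.76.

185.76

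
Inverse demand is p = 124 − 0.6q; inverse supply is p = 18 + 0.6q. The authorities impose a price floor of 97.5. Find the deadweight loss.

1170.42

Competitive equilibrium: 124 − 0.6q = 18 + 0.6q → q* = 88.33333, p* = 71.
At the floor p = 97.5, quantity demanded = (124 − 97.5)/0.6 = 44.16667.
Sellers' marginal cost at q' = 44.16667: 18 + 0.6·44.16667 = 44.5.
Δq = 88.33333 − 44.16667 = 44.16666; wedge = 97.5 − 44.5 = 53.
Welfare loss = ½ × 44.16666 × 53 = 1170.42.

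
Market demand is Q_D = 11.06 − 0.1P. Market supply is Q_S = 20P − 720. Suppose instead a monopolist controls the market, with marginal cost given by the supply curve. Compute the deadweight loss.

68.87

In inverse form: demand P = 110.6 − 10Q, supply P = 36 + 0.05Q.
Competitive equilibrium: 110.6 − 10Q = 36 + 0.05Q → Q* = 7.4229, P* = 36.3711.
Marginal revenue: MR = 110.6 − 20Q. Set MR = MC: 110.6 − 20Q = 36 + 0.05Q → Q_m = 3.7207.
Price P_m = 110.6 − 10·3.7207 = 73.393; MC(Q_m) = 36 + 0.05·3.7207 = 36.186.
Competitive Q* = 7.4229, so ΔQ = 3.7022; wedge = 73.393 − 36.186 = 37.207.
Deadweight loss = ½ × 3.7022 × 37.207 = 68.87.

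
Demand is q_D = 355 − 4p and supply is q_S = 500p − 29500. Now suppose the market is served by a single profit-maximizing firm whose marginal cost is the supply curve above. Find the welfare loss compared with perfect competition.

435.53

In inverse form: demand p = 88.75 − 0.25q, supply p = 59 + 0.002q.
Competitive equilibrium: 88.75 − 0.25q = 59 + 0.002q → q* = 118.0556, p* = 59.2361.
Marginal revenue: MR = 88.75 − 0.5q. Set MR = MC: 88.75 − 0.5q = 59 + 0.002q → q_m = 59.2629.
Price p_m = 88.75 − 0.25·59.2629 = 73.9343; MC(q_m) = 59 + 0.002·59.2629 = 59.1185.
Competitive q* = 118.0556, so Δq = 58.7927; wedge = 73.9343 − 59.1185 = 14.8158.
The triangle = ½ × 58.7927 × 14.8158 = 435.53.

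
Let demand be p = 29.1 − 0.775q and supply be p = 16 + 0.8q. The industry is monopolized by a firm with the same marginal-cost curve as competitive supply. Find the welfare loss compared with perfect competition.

Competitive equilibrium: 29.1 − 0.775q = 16 + 0.8q → q* = 8.3175, p* = 22.654.
Marginal revenue: MR = 29.1 − 1.55q. Set MR = MC: 29.1 − 1.55q = 16 + 0.8q → q_m = 5.5745.
Price p_m = 29.1 − 0.775·5.5745 = 24.7798; MC(q_m) = 16 + 0.8·5.5745 = 20.4596.
Competitive q* = 8.3175, so Δq = 2.743; wedge = 24.7798 − 20.4596 = 4.3202.
DWL = ½ × 2.743 × 4.3202 = 5.93.

5.93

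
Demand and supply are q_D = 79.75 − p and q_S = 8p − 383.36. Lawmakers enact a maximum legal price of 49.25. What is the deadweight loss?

In inverse form: demand p = 79.75 − q, supply p = 47.92 + 0.125q.
Competitive equilibrium: 79.75 − q = 47.92 + 0.125q → q* = 28.2933, p* = 51.4567.
At the ceiling p = 49.25, quantity supplied = (49.25 − 47.92)/0.125 = 10.64.
Willingness to pay at q' = 10.64: 79.75 − 1·10.64 = 69.11.
Δq = 28.2933 − 10.64 = 17.6533; wedge = 69.11 − 49.25 = 19.86.
The triangle = ½ × 17.6533 × 19.86 = 175.30.

175.30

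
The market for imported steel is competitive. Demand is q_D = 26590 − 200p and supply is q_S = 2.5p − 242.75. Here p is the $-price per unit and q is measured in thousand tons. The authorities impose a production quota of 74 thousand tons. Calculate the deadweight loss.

In inverse form: demand p = 132.95 − 0.005q, supply p = 97.1 + 0.4q.
Competitive equilibrium: 132.95 − 0.005q = 97.1 + 0.4q → q* = 88.5185, p* = 132.5074.
At q = 74: demand price = 132.95 − 0.005·74 = 132.58; supply price = 97.1 + 0.4·74 = 126.7.
Δq = 88.5185 − 74 = 14.5185; wedge = 132.58 − 126.7 = 5.88.
Welfare loss = ½ × 14.5185 × 5.88 = $42.68 thousand.

$42.68 thousand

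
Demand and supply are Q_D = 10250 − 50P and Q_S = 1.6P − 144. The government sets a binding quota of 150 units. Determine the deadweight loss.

258.19

In inverse form: demand P = 205 − 0.02Q, supply P = 90 + 0.625Q.
Competitive equilibrium: 205 − 0.02Q = 90 + 0.625Q → Q* = 178.2946, P* = 201.4341.
At Q = 150: demand price = 205 − 0.02·150 = 202; supply price = 90 + 0.625·150 = 183.75.
ΔQ = 178.2946 − 150 = 28.2946; wedge = 202 − 183.75 = 18.25.
DWL = ½ × 28.2946 × 18.25 = 258.19.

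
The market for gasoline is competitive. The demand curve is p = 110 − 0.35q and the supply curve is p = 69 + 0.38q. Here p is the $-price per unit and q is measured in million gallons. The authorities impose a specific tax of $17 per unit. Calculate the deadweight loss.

Competitive equilibrium: 110 − 0.35q = 69 + 0.38q → q* = 56.1644, p* = 90.3425.
With the tax, the buyer price exceeds the seller price by 17: (110 − 0.35q) − (69 + 0.38q) = 17 → q' = 32.8767.
Δq = 56.1644 − 32.8767 = 23.2877; the wedge equals the tax, 17.
The triangle = ½ × 23.2877 × 17 = $197.95 million.

$197.95 million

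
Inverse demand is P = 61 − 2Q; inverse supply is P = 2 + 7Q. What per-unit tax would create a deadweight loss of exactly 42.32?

27.6

Competitive equilibrium: 61 − 2Q = 2 + 7Q → Q* = 6.5556, P* = 47.8889.
A tax t gives ΔQ = t/9 and wedge t, so DWL = t²/18.
t²/18 = 42.32 → t² = 761.76 → t = 27.6.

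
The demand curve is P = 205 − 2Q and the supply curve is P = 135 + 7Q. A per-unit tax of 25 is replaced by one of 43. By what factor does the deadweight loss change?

2.9584

Competitive equilibrium: 205 − 2Q = 135 + 7Q → Q* = 7.7778, P* = 189.4444.
For a per-unit tax t: ΔQ = t/9, so DWL = ½·t·(t/9) = t²/18.
At t = 25: DWL = 34.722. At t = 43: DWL = 102.722.
Ratio = (43/25)² = 2.9584.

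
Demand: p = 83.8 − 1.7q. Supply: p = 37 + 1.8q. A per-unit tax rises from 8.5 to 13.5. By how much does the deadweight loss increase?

Competitive equilibrium: 83.8 − 1.7q = 37 + 1.8q → q* = 13.3714, p* = 61.0686.
For a per-unit tax t: Δq = t/3.5, so DWL = ½·t·(t/3.5) = t²/7.
At t = 8.5: DWL = 10.3214. At t = 13.5: DWL = 26.0357.
Increase = 26.0357 − 10.3214 = 15.71.

15.71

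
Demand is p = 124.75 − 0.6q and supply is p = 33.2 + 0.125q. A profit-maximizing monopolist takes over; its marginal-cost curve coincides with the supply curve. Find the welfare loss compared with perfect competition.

1185.28

Competitive equilibrium: 124.75 − 0.6q = 33.2 + 0.125q → q* = 126.2759, p* = 48.9845.
Marginal revenue: MR = 124.75 − 1.2q. Set MR = MC: 124.75 − 1.2q = 33.2 + 0.125q → q_m = 69.0943.
Price p_m = 124.75 − 0.6·69.0943 = 83.2934; MC(q_m) = 33.2 + 0.125·69.0943 = 41.8368.
Competitive q* = 126.2759, so Δq = 57.1816; wedge = 83.2934 − 41.8368 = 41.4566.
Welfare loss = ½ × 57.1816 × 41.4566 = 1185.28.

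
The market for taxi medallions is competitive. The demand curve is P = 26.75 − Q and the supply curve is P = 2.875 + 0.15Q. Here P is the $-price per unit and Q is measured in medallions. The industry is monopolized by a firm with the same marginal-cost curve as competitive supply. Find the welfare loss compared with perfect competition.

$53.61

Competitive equilibrium: 26.75 − Q = 2.875 + 0.15Q → Q* = 20.7609, P* = 5.9891.
Marginal revenue: MR = 26.75 − 2Q. Set MR = MC: 26.75 − 2Q = 2.875 + 0.15Q → Q_m = 11.1047.
Price P_m = 26.75 − 1·11.1047 = 15.6453; MC(Q_m) = 2.875 + 0.15·11.1047 = 4.5407.
Competitive Q* = 20.7609, so ΔQ = 9.6562; wedge = 15.6453 − 4.5407 = 11.1046.
The triangle = ½ × 9.6562 × 11.1046 = $53.61.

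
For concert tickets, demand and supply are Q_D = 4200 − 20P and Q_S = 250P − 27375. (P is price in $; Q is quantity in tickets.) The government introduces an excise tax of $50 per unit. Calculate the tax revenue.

In inverse form: demand P = 210 − 0.05Q, supply P = 109.5 + 0.004Q.
Competitive equilibrium: 210 − 0.05Q = 109.5 + 0.004Q → Q* = 1861.1111, P* = 116.9444.
With the tax, the buyer price exceeds the seller price by 50: (210 − 0.05Q) − (109.5 + 0.004Q) = 50 → Q' = 935.1852.
Tax revenue = 50 × 935.1852 = $46759.26.

$46759.26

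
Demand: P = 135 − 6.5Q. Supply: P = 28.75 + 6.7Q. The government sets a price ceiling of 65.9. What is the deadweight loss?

41.40

Competitive equilibrium: 135 − 6.5Q = 28.75 + 6.7Q → Q* = 8.0492, P* = 82.6799.
At the ceiling P = 65.9, quantity supplied = (65.9 − 28.75)/6.7 = 5.5448.
Willingness to pay at Q' = 5.5448: 135 − 6.5·5.5448 = 98.9588.
ΔQ = 8.0492 − 5.5448 = 2.5044; wedge = 98.9588 − 65.9 = 33.0588.
The triangle = ½ × 2.5044 × 33.0588 = 41.40.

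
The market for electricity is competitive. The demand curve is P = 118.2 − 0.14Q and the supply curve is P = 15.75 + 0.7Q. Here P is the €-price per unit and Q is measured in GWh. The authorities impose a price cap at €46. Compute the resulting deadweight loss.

Competitive equilibrium: 118.2 − 0.14Q = 15.75 + 0.7Q → Q* = 121.9643, P* = 101.125.
At the ceiling P = 46, quantity supplied = (46 − 15.75)/0.7 = 43.2143.
Willingness to pay at Q' = 43.2143: 118.2 − 0.14·43.2143 = 112.15.
ΔQ = 121.9643 − 43.2143 = 78.75; wedge = 112.15 − 46 = 66.15.
Deadweight loss = ½ × 78.75 × 66.15 = €2604.66.

€2604.66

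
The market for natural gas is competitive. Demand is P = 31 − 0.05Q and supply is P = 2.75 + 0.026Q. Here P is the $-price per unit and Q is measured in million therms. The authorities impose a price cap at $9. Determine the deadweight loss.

$655.37 million

Competitive equilibrium: 31 − 0.05Q = 2.75 + 0.026Q → Q* = 371.7105, P* = 12.4145.
At the ceiling P = 9, quantity supplied = (9 − 2.75)/0.026 = 240.3846.
Willingness to pay at Q' = 240.3846: 31 − 0.05·240.3846 = 18.9808.
ΔQ = 371.7105 − 240.3846 = 131.3259; wedge = 18.9808 − 9 = 9.9808.
The triangle = ½ × 131.3259 × 9.9808 = $655.37 million.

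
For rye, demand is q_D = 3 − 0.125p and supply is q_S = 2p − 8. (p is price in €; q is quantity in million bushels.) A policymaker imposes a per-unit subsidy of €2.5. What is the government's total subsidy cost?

In inverse form: demand p = 24 − 8q, supply p = 4 + 0.5q.
Competitive equilibrium: 24 − 8q = 4 + 0.5q → q* = 2.3529, p* = 5.1765.
The subsidy lowers effective supply by 2.5: p = 1.5 + 0.5q.
New quantity: 24 − 8q = 1.5 + 0.5q → q' = 2.6471.
Total subsidy cost = 2.5 × 2.6471 = €6.62 million.

€6.62 million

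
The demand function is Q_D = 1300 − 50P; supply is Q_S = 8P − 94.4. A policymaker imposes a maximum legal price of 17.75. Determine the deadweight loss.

In inverse form: demand P = 26 − 0.02Q, supply P = 11.8 + 0.125Q.
Competitive equilibrium: 26 − 0.02Q = 11.8 + 0.125Q → Q* = 97.931, P* = 24.0414.
At the ceiling P = 17.75, quantity supplied = (17.75 − 11.8)/0.125 = 47.6.
Willingness to pay at Q' = 47.6: 26 − 0.02·47.6 = 25.048.
ΔQ = 97.931 − 47.6 = 50.331; wedge = 25.048 − 17.75 = 7.298.
The triangle = ½ × 50.331 × 7.298 = 183.66.

183.66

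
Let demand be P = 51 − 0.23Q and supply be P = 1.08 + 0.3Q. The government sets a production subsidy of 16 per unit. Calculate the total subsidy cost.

Competitive equilibrium: 51 − 0.23Q = 1.08 + 0.3Q → Q* = 94.1887, P* = 29.3366.
The subsidy lowers effective supply by 16: P = 0.3Q − 14.92.
New quantity: 51 − 0.23Q = 0.3Q − 14.92 → Q' = 124.3774.
Total subsidy cost = 16 × 124.3774 = 1990.04.

1990.04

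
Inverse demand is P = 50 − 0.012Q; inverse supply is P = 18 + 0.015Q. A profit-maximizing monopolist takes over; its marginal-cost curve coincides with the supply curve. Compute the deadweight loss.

1795.31

Competitive equilibrium: 50 − 0.012Q = 18 + 0.015Q → Q* = 1185.18519, P* = 35.77778.
Marginal revenue: MR = 50 − 0.024Q. Set MR = MC: 50 − 0.024Q = 18 + 0.015Q → Q_m = 820.51282.
Price P_m = 50 − 0.012·820.51282 = 40.15385; MC(Q_m) = 18 + 0.015·820.51282 = 30.30769.
Competitive Q* = 1185.18519, so ΔQ = 364.67237; wedge = 40.15385 − 30.30769 = 9.84616.
The triangle = ½ × 364.67237 × 9.84616 = 1795.31.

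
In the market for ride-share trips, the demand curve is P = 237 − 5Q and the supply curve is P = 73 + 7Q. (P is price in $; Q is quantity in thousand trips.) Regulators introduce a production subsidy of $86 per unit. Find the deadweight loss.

$308.17 thousand

Competitive equilibrium: 237 − 5Q = 73 + 7Q → Q* = 13.66667, P* = 168.66667.
The subsidy lowers effective supply by 86: P = 7Q − 13.
New quantity: 237 − 5Q = 7Q − 13 → Q' = 20.83333.
Overproduction ΔQ = 20.83333 − 13.66667 = 7.16666; wedge = subsidy = 86.
Welfare loss = ½ × 7.16666 × 86 = $308.17 thousand.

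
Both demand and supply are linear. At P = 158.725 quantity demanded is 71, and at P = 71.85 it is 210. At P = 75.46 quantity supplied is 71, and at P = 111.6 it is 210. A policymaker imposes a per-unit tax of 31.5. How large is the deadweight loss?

560.59

Demand slope = (71.85 − 158.725)/(210 − 71) = −0.625, so P = 203.1 − 0.625Q.
Supply slope = (111.6 − 75.46)/(210 − 71) = 0.26, so P = 57 + 0.26Q.
Competitive equilibrium: 203.1 − 0.625Q = 57 + 0.26Q → Q* = 165.0847, P* = 99.922.
With the tax, the buyer price exceeds the seller price by 31.5: (203.1 − 0.625Q) − (57 + 0.26Q) = 31.5 → Q' = 129.4915.
ΔQ = 165.0847 − 129.4915 = 35.5932; the wedge equals the tax, 31.5.
Welfare loss = ½ × 35.5932 × 31.5 = 560.59.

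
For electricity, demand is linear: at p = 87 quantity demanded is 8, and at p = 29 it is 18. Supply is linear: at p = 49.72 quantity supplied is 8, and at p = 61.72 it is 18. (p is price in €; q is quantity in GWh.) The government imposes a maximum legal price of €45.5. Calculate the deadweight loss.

€273.66

Demand slope = (29 − 87)/(18 − 8) = −5.8, so p = 133.4 − 5.8q.
Supply slope = (61.72 − 49.72)/(18 − 8) = 1.2, so p = 40.12 + 1.2q.
Competitive equilibrium: 133.4 − 5.8q = 40.12 + 1.2q → q* = 13.3257, p* = 56.1109.
At the ceiling p = 45.5, quantity supplied = (45.5 − 40.12)/1.2 = 4.4833.
Willingness to pay at q' = 4.4833: 133.4 − 5.8·4.4833 = 107.3969.
Δq = 13.3257 − 4.4833 = 8.8424; wedge = 107.3969 − 45.5 = 61.8969.
DWL = ½ × 8.8424 × 61.8969 = €273.66.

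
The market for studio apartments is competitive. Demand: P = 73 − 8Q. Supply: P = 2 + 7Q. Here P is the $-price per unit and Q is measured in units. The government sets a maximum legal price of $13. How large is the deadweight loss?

Competitive equilibrium: 73 − 8Q = 2 + 7Q → Q* = 4.7333, P* = 35.1333.
At the ceiling P = 13, quantity supplied = (13 − 2)/7 = 1.5714.
Willingness to pay at Q' = 1.5714: 73 − 8·1.5714 = 60.4288.
ΔQ = 4.7333 − 1.5714 = 3.1619; wedge = 60.4288 − 13 = 47.4288.
The triangle = ½ × 3.1619 × 47.4288 = $74.98.

$74.98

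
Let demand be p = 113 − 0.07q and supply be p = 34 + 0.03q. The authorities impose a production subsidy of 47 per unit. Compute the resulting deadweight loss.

Competitive equilibrium: 113 − 0.07q = 34 + 0.03q → q* = 790, p* = 57.7.
The subsidy lowers effective supply by 47: p = 0.03q − 13.
New quantity: 113 − 0.07q = 0.03q − 13 → q' = 1260.
Overproduction Δq = 1260 − 790 = 470; wedge = subsidy = 47.
Welfare loss = ½ × 470 × 47 = 11045.

11045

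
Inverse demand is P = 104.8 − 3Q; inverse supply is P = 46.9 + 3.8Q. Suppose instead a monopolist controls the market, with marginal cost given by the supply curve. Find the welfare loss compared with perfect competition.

23.10

Competitive equilibrium: 104.8 − 3Q = 46.9 + 3.8Q → Q* = 8.5147, P* = 79.2559.
Marginal revenue: MR = 104.8 − 6Q. Set MR = MC: 104.8 − 6Q = 46.9 + 3.8Q → Q_m = 5.9082.
Price P_m = 104.8 − 3·5.9082 = 87.0754; MC(Q_m) = 46.9 + 3.8·5.9082 = 69.3512.
Competitive Q* = 8.5147, so ΔQ = 2.6065; wedge = 87.0754 − 69.3512 = 17.7242.
Deadweight loss = ½ × 2.6065 × 17.7242 = 23.10.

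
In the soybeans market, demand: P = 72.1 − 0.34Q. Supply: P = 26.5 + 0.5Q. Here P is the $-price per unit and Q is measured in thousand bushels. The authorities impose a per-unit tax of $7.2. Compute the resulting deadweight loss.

Competitive equilibrium: 72.1 − 0.34Q = 26.5 + 0.5Q → Q* = 54.2857, P* = 53.6429.
With the tax, the buyer price exceeds the seller price by 7.2: (72.1 − 0.34Q) − (26.5 + 0.5Q) = 7.2 → Q' = 45.7143.
ΔQ = 54.2857 − 45.7143 = 8.5714; the wedge equals the tax, 7.2.
Welfare loss = ½ × 8.5714 × 7.2 = $30.86 thousand.

$30.86 thousand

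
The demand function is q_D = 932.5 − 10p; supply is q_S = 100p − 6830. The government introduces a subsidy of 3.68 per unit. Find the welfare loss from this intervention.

In inverse form: demand p = 93.25 − 0.1q, supply p = 68.3 + 0.01q.
Competitive equilibrium: 93.25 − 0.1q = 68.3 + 0.01q → q* = 226.8182, p* = 70.5682.
The subsidy lowers effective supply by 3.68: p = 64.62 + 0.01q.
New quantity: 93.25 − 0.1q = 64.62 + 0.01q → q' = 260.2727.
Overproduction Δq = 260.2727 − 226.8182 = 33.4545; wedge = subsidy = 3.68.
Deadweight loss = ½ × 33.4545 × 3.68 = 61.56.

61.56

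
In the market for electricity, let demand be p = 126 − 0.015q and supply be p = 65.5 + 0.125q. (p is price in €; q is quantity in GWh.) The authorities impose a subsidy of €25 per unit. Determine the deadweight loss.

Competitive equilibrium: 126 − 0.015q = 65.5 + 0.125q → q* = 432.1429, p* = 119.5179.
The subsidy lowers effective supply by 25: p = 40.5 + 0.125q.
New quantity: 126 − 0.015q = 40.5 + 0.125q → q' = 610.7143.
Overproduction Δq = 610.7143 − 432.1429 = 178.5714; wedge = subsidy = 25.
Welfare loss = ½ × 178.5714 × 25 = €2232.14.

€2232.14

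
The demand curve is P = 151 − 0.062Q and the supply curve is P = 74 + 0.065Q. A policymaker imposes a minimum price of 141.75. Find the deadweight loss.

13268.04

Competitive equilibrium: 151 − 0.062Q = 74 + 0.065Q → Q* = 606.2992, P* = 113.4094.
At the floor P = 141.75, quantity demanded = (151 − 141.75)/0.062 = 149.1935.
Sellers' marginal cost at Q' = 149.1935: 74 + 0.065·149.1935 = 83.6976.
ΔQ = 606.2992 − 149.1935 = 457.1057; wedge = 141.75 − 83.6976 = 58.0524.
DWL = ½ × 457.1057 × 58.0524 = 13268.04.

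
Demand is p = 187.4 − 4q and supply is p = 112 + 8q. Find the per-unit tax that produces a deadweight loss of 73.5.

Competitive equilibrium: 187.4 − 4q = 112 + 8q → q* = 6.2833, p* = 162.2667.
A tax t gives Δq = t/12 and wedge t, so DWL = t²/24.
t²/24 = 73.5 → t² = 1764 → t = 42.

42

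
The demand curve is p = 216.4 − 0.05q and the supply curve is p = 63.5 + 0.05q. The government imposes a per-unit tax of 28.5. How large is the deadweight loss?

4061.25

Competitive equilibrium: 216.4 − 0.05q = 63.5 + 0.05q → q* = 1529, p* = 139.95.
With the tax, the buyer price exceeds the seller price by 28.5: (216.4 − 0.05q) − (63.5 + 0.05q) = 28.5 → q' = 1244.
Δq = 1529 − 1244 = 285; the wedge equals the tax, 28.5.
Welfare loss = ½ × 285 × 28.5 = 4061.25.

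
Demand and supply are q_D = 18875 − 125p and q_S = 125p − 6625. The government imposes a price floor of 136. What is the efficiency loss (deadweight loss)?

In inverse form: demand p = 151 − 0.008q, supply p = 53 + 0.008q.
Competitive equilibrium: 151 − 0.008q = 53 + 0.008q → q* = 6125, p* = 102.
At the floor p = 136, quantity demanded = (151 − 136)/0.008 = 1875.
Sellers' marginal cost at q' = 1875: 53 + 0.008·1875 = 68.
Δq = 6125 − 1875 = 4250; wedge = 136 − 68 = 68.
Deadweight loss = ½ × 4250 × 68 = 144500.

144500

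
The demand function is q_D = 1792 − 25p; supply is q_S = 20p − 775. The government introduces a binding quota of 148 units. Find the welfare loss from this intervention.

In inverse form: demand p = 71.68 − 0.04q, supply p = 38.75 + 0.05q.
Competitive equilibrium: 71.68 − 0.04q = 38.75 + 0.05q → q* = 365.8889, p* = 57.0444.
At q = 148: demand price = 71.68 − 0.04·148 = 65.76; supply price = 38.75 + 0.05·148 = 46.15.
Δq = 365.8889 − 148 = 217.8889; wedge = 65.76 − 46.15 = 19.61.
DWL = ½ × 217.8889 × 19.61 = 2136.40.

2136.40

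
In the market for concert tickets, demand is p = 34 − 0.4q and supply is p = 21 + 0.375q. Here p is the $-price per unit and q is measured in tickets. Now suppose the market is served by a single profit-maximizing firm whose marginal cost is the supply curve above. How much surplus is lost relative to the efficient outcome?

Competitive equilibrium: 34 − 0.4q = 21 + 0.375q → q* = 16.7742, p* = 27.2903.
Marginal revenue: MR = 34 − 0.8q. Set MR = MC: 34 − 0.8q = 21 + 0.375q → q_m = 11.0638.
Price p_m = 34 − 0.4·11.0638 = 29.5745; MC(q_m) = 21 + 0.375·11.0638 = 25.1489.
Competitive q* = 16.7742, so Δq = 5.7104; wedge = 29.5745 − 25.1489 = 4.4256.
Welfare loss = ½ × 5.7104 × 4.4256 = $12.64.

$12.64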